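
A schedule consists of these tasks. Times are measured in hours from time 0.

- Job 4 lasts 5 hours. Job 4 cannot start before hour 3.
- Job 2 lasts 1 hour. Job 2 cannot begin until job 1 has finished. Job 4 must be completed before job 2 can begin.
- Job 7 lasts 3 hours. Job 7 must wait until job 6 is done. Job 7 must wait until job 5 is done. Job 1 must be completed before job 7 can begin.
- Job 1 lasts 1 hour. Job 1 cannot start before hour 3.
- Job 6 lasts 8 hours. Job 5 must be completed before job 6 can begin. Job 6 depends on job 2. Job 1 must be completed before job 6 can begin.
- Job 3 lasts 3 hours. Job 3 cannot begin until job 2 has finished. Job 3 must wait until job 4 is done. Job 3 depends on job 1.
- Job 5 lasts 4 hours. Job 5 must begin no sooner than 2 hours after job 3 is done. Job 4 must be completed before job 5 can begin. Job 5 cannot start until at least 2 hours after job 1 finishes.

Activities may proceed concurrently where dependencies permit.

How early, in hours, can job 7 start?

26

Job 4 cannot begin until its own release at hour 3. It runs from hour 3 to 3 + 5 = hour 8.
After its own release at hour 3, job 1 can start at hour 3 and finishes at hour 4.
Job 2 cannot start until job 1 (finishes hour 4); job 4 (finishes hour 8). The controlling bound is hour 8, so job 2 finishes at 8 + 1 = hour 9.
Job 3 needs all of job 2 (finishes hour 9); job 4 (finishes hour 8); job 1 (finishes hour 4). That puts its earliest start at hour 9; it finishes at 9 + 3 = hour 12.
Job 5 needs all of job 3 (finishes hour 12, plus 2-hour gap → hour 14); job 4 (finishes hour 8); job 1 (finishes hour 4, plus 2-hour gap → hour 6). That puts its earliest start at hour 14; it finishes at 14 + 4 = hour 18.
Job 6 has to wait for job 5 (finishes hour 18); job 2 (finishes hour 9); job 1 (finishes hour 4). The latest of these is hour 18, so job 6 runs hour 18 to 18 + 8 = hour 26.
Job 7 waits on job 6 (finishes hour 26); job 5 (finishes hour 18); job 1 (finishes hour 4). The latest of these is hour 26, which is the earliest job 7 can start.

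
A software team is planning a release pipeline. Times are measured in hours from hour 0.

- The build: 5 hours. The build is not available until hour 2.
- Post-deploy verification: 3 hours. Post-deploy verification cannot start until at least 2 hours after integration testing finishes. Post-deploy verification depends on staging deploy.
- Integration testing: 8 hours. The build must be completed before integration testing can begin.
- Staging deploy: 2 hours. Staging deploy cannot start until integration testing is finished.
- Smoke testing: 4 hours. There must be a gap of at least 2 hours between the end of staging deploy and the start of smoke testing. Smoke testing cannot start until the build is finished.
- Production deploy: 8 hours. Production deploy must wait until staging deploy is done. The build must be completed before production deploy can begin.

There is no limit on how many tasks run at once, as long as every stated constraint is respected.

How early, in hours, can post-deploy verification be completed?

20

The build cannot begin until its own release at hour 2. It runs from hour 2 to 2 + 5 = hour 7.
After the build (finishes hour 7), integration testing can start at hour 7 and finishes at hour 15.
After integration testing (finishes hour 15), staging deploy can start at hour 15 and finishes at hour 17.
Post-deploy verification has to wait for integration testing (finishes hour 15, plus 2-hour gap → hour 17); staging deploy (finishes hour 17). The latest of these is hour 17, so post-deploy verification runs hour 17 to 17 + 3 = hour 20.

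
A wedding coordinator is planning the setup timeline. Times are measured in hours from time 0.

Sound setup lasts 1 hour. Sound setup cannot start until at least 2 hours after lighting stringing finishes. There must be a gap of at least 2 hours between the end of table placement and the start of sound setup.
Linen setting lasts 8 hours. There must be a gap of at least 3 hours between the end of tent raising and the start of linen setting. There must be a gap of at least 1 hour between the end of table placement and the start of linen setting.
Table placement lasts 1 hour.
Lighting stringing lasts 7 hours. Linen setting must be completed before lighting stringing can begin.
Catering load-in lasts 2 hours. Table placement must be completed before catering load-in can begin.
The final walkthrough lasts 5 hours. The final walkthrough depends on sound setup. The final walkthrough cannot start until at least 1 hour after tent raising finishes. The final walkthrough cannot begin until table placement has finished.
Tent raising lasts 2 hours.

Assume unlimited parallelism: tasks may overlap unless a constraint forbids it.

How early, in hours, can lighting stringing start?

13

Nothing blocks table placement, so it runs from hour 0 to hour 1.
Tent raising has no prerequisites, so it starts at hour 0 and finishes at hour 2.
Linen setting needs all of tent raising (finishes hour 2, plus 3-hour gap → hour 5); table placement (finishes hour 1, plus 1-hour gap → hour 2). That puts its earliest start at hour 5; it finishes at 5 + 8 = hour 13.
Lighting stringing waits on linen setting (finishes hour 13), so the earliest it can start is hour 13.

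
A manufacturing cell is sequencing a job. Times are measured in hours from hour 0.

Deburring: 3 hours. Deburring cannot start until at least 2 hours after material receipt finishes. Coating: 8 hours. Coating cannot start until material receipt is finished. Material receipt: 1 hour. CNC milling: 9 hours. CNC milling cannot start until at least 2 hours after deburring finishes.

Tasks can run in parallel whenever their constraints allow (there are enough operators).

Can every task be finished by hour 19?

Yes

Material receipt can start immediately at hour 0; it finishes at hour 1.
Coating cannot begin until material receipt (finishes hour 1). It runs from hour 1 to 1 + 8 = hour 9.
Deburring cannot begin until material receipt (finishes hour 1, plus 2-hour gap → hour 3). It runs from hour 3 to 3 + 3 = hour 6.
After deburring (finishes hour 6, plus 2-hour gap → hour 8), CNC milling can start at hour 8 and finishes at hour 17.
Every task is finished by hour 17, which is no later than the deadline of 19, so the schedule is feasible.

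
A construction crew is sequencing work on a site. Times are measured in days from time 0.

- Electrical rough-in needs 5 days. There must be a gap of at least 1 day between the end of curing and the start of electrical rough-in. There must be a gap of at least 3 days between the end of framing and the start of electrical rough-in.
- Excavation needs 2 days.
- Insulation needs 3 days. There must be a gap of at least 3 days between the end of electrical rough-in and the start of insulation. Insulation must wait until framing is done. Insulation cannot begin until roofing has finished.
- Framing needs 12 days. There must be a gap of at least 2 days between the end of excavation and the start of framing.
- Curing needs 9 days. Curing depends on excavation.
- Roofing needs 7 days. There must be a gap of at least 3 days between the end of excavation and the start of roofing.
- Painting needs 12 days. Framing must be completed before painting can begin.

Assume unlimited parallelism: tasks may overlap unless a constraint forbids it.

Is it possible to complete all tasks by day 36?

Yes

Excavation can start immediately at day 0; it finishes at day 2.
Roofing cannot begin until excavation (finishes day 2, plus 3-day gap → day 5). It runs from day 5 to 5 + 7 = day 12.
Framing waits on excavation (finishes day 2, plus 2-day gap → day 4), so it starts at day 4 and finishes at 4 + 12 = day 16.
Painting waits on framing (finishes day 16), so it starts at day 16 and finishes at 16 + 12 = day 28.
Curing cannot begin until excavation (finishes day 2). It runs from day 2 to 2 + 9 = day 11.
Electrical rough-in has to wait for curing (finishes day 11, plus 1-day gap → day 12); framing (finishes day 16, plus 3-day gap → day 19). The latest of these is day 19, so electrical rough-in runs day 19 to 19 + 5 = day 24.
Insulation needs all of electrical rough-in (finishes day 24, plus 3-day gap → day 27); framing (finishes day 16); roofing (finishes day 12). That puts its earliest start at day 27; it finishes at 27 + 3 = day 30.
Every task is finished by day 30, which is no later than the deadline of 36, so the schedule is feasible.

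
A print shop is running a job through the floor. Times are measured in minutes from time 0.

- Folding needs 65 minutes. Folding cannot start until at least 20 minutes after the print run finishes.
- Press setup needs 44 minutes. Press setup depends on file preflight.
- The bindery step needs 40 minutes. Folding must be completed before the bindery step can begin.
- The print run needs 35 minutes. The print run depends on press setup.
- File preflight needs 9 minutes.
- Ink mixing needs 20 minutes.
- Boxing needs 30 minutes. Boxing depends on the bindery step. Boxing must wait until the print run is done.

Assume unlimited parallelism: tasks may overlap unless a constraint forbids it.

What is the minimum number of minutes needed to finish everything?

Ink mixing can start immediately at minute 0; it finishes at minute 20.
Nothing blocks file preflight, so it runs from minute 0 to minute 9.
After file preflight (finishes minute 9), press setup can start at minute 9 and finishes at minute 53.
The print run cannot begin until press setup (finishes minute 53). It runs from minute 53 to 53 + 35 = minute 88.
After the print run (finishes minute 88, plus 20-minute gap → minute 108), folding can start at minute 108 and finishes at minute 173.
The bindery step waits on folding (finishes minute 173), so it starts at minute 173 and finishes at 173 + 40 = minute 213.
For boxing: the bindery step (finishes minute 213); the print run (finishes minute 88). Taking the maximum gives a start of minute 213, and it finishes at 213 + 30 = minute 243.
All tasks are finished once the last one completes. Finish times: File preflight at 9, Ink mixing at 20, Press setup at 53, The print run at 88, Folding at 173, The bindery step at 213, Boxing at 243. The latest is minute 243.

243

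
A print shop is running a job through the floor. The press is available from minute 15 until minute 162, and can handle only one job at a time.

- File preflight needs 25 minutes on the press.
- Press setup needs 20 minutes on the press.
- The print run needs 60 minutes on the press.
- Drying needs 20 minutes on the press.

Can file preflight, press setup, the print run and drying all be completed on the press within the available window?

The press window is 162 − 15 = 147 minutes.
Running back to back, the jobs need 25 + 20 + 60 + 20 = 125 minutes on the press.
Since 125 ≤ 147, they fit within the window.

Yes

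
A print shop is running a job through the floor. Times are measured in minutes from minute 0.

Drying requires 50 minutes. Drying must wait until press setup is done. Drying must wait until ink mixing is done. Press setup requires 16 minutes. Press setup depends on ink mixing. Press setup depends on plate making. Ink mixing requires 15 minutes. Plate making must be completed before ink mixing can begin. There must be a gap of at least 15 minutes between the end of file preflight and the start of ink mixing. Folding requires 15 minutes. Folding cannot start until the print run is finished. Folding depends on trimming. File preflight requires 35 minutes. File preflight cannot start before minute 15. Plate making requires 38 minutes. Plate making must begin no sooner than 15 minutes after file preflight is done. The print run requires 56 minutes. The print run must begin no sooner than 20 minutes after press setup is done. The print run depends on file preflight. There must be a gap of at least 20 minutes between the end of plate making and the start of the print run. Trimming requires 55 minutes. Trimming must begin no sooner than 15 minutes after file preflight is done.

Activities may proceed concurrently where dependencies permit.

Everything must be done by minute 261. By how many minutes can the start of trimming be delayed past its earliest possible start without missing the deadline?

126

After its own release at minute 15, file preflight can start at minute 15 and finishes at minute 50.
Trimming waits on file preflight (finishes minute 50, plus 15-minute gap → minute 65), so it starts at minute 65 and finishes at 65 + 55 = minute 120.

Working backward from the deadline:
Folding has no dependents, so it just needs to finish by minute 261. Starting by 261 − 15 = minute 246 achieves that.
Trimming has to be done before folding (must start by minute 246). That means finishing by minute 246, i.e. starting by 246 − 55 = minute 191.
So trimming can start as early as minute 65 and as late as minute 191, giving 191 − 65 = 126 minutes of slack.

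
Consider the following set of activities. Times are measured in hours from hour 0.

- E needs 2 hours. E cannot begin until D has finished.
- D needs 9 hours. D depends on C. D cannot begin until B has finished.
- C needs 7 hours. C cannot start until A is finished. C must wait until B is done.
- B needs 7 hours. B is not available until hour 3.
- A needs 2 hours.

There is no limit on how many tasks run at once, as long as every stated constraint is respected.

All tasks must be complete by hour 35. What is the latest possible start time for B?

10

E has no dependents, so it just needs to finish by hour 35. Starting by 35 − 2 = hour 33 achieves that.
Since E (must start by hour 33) depends on it, D must finish by hour 33. Backing off its 9-hour duration gives a latest start of hour 24.
C has to be done before D (must start by hour 24). That means finishing by hour 24, i.e. starting by 24 − 7 = hour 17.
For B: C (must start by hour 17); D (must start by hour 24). The most restrictive is hour 17; with a 7-hour duration, B must start by hour 10.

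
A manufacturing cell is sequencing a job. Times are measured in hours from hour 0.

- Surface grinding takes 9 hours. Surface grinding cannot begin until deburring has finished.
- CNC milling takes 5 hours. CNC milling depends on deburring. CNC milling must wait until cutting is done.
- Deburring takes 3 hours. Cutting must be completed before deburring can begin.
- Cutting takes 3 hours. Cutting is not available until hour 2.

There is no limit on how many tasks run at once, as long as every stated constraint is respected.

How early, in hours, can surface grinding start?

8

After its own release at hour 2, cutting can start at hour 2 and finishes at hour 5.
Deburring waits on cutting (finishes hour 5), so it starts at hour 5 and finishes at 5 + 3 = hour 8.
Surface grinding waits on deburring (finishes hour 8), so the earliest it can start is hour 8.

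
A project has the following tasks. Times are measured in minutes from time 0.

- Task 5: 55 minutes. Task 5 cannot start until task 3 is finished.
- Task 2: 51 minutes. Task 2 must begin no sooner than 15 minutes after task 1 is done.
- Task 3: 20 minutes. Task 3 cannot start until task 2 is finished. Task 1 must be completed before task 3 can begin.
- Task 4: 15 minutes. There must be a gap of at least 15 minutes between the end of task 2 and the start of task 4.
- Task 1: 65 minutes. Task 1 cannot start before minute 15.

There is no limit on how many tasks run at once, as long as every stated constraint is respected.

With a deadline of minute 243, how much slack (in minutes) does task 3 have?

22

Task 1 cannot begin until its own release at minute 15. It runs from minute 15 to 15 + 65 = minute 80.
Task 2 cannot begin until task 1 (finishes minute 80, plus 15-minute gap → minute 95). It runs from minute 95 to 95 + 51 = minute 146.
For task 3: task 2 (finishes minute 146); task 1 (finishes minute 80). Taking the maximum gives a start of minute 146, and it finishes at 146 + 20 = minute 166.

Working backward from the deadline:
Task 5 has no dependents, so it just needs to finish by minute 243. Starting by 243 − 55 = minute 188 achieves that.
Task 3 has to be done before task 5 (must start by minute 188). That means finishing by minute 188, i.e. starting by 188 − 20 = minute 168.
So task 3 can start as early as minute 146 and as late as minute 168, giving 168 − 146 = 22 minutes of slack.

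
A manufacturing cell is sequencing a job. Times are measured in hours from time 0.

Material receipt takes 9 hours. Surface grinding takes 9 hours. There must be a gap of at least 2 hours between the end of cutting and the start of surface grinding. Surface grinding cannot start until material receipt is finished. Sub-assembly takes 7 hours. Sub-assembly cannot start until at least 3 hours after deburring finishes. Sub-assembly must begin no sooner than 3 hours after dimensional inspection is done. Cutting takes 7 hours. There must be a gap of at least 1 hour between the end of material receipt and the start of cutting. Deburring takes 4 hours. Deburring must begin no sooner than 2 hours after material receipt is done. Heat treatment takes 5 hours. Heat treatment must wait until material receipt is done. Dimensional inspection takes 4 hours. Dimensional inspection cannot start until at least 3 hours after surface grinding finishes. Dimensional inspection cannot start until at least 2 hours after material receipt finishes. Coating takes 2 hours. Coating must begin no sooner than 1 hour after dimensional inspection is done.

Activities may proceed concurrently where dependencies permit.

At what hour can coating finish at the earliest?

Material receipt can start immediately at hour 0; it finishes at hour 9.
After material receipt (finishes hour 9, plus 1-hour gap → hour 10), cutting can start at hour 10 and finishes at hour 17.
For surface grinding: cutting (finishes hour 17, plus 2-hour gap → hour 19); material receipt (finishes hour 9). Taking the maximum gives a start of hour 19, and it finishes at 19 + 9 = hour 28.
For dimensional inspection: surface grinding (finishes hour 28, plus 3-hour gap → hour 31); material receipt (finishes hour 9, plus 2-hour gap → hour 11). Taking the maximum gives a start of hour 31, and it finishes at 31 + 4 = hour 35.
Coating waits on dimensional inspection (finishes hour 35, plus 1-hour gap → hour 36), so it starts at hour 36 and finishes at 36 + 2 = hour 38.

38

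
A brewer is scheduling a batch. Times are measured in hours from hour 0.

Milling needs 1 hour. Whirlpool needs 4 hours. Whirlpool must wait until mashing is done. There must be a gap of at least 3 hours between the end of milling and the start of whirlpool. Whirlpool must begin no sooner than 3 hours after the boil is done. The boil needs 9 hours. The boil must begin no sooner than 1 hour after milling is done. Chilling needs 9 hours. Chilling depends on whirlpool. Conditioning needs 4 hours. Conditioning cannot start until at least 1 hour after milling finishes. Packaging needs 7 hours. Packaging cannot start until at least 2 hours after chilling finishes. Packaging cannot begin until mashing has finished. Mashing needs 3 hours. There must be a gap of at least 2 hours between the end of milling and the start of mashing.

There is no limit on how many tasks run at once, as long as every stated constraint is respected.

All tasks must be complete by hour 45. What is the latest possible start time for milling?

To finish by hour 45, packaging (duration 7) must start no later than hour 38.
Chilling must finish before packaging (must start by hour 38, minus 2-hour gap → hour 36). With a 9-hour duration, chilling must start by 36 − 9 = hour 27.
Since chilling (must start by hour 27) depends on it, whirlpool must finish by hour 27. Backing off its 4-hour duration gives a latest start of hour 23.
Mashing feeds whirlpool (must start by hour 23); packaging (must start by hour 38). Taking the minimum, mashing must finish by hour 23 and start by 23 − 3 = hour 20.
The boil has to be done before whirlpool (must start by hour 23, minus 3-hour gap → hour 20). That means finishing by hour 20, i.e. starting by 20 − 9 = hour 11.
To finish by hour 45, conditioning (duration 4) must start no later than hour 41.
For milling: mashing (must start by hour 20, minus 2-hour gap → hour 18); the boil (must start by hour 11, minus 1-hour gap → hour 10); whirlpool (must start by hour 23, minus 3-hour gap → hour 20); conditioning (must start by hour 41, minus 1-hour gap → hour 40). The most restrictive is hour 10; with a 1-hour duration, milling must start by hour 9.

9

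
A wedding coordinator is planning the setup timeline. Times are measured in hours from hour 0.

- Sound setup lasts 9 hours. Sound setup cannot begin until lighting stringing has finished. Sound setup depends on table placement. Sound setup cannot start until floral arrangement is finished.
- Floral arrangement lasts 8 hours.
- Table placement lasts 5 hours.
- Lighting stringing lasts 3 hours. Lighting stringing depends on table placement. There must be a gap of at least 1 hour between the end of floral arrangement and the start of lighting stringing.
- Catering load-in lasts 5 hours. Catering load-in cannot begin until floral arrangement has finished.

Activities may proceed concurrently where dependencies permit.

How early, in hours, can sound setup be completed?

Floral arrangement can start immediately at hour 0; it finishes at hour 8.
Table placement can start immediately at hour 0; it finishes at hour 5.
For lighting stringing: table placement (finishes hour 5); floral arrangement (finishes hour 8, plus 1-hour gap → hour 9). Taking the maximum gives a start of hour 9, and it finishes at 9 + 3 = hour 12.
For sound setup: lighting stringing (finishes hour 12); table placement (finishes hour 5); floral arrangement (finishes hour 8). Taking the maximum gives a start of hour 12, and it finishes at 12 + 9 = hour 21.

21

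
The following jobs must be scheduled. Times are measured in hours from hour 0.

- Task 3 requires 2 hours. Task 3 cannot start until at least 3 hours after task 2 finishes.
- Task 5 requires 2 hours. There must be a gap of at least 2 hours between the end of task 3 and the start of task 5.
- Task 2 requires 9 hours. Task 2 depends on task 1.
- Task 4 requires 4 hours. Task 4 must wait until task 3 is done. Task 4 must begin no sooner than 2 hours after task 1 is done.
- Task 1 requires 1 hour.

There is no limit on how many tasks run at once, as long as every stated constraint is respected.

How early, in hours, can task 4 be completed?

19

Nothing blocks task 1, so it runs from hour 0 to hour 1.
Task 2 waits on task 1 (finishes hour 1), so it starts at hour 1 and finishes at 1 + 9 = hour 10.
After task 2 (finishes hour 10, plus 3-hour gap → hour 13), task 3 can start at hour 13 and finishes at hour 15.
For task 4: task 3 (finishes hour 15); task 1 (finishes hour 1, plus 2-hour gap → hour 3). Taking the maximum gives a start of hour 15, and it finishes at 15 + 4 = hour 19.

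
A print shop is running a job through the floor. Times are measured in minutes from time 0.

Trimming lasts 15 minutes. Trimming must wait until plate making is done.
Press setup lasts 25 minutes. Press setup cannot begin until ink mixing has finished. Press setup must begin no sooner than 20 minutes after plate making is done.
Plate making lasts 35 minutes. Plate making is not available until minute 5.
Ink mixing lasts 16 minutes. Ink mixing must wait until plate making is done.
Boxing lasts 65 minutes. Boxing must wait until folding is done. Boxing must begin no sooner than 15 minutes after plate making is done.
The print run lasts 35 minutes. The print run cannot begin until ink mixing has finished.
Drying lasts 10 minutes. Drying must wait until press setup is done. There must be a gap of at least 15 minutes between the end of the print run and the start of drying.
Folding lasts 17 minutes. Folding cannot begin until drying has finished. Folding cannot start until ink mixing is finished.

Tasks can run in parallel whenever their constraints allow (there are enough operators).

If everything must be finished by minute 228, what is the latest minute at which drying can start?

136

To finish by minute 228, boxing (duration 65) must start no later than minute 163.
Folding has to be done before boxing (must start by minute 163). That means finishing by minute 163, i.e. starting by 163 − 17 = minute 146.
Drying must finish before folding (must start by minute 146). With a 10-minute duration, drying must start by 146 − 10 = minute 136.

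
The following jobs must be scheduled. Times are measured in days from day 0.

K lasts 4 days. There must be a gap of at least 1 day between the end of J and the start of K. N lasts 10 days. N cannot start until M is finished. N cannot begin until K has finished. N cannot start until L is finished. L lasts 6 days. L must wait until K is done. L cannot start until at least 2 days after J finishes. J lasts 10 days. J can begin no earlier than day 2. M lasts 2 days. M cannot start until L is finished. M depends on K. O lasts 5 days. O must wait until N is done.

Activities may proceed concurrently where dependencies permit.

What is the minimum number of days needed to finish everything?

40

J cannot begin until its own release at day 2. It runs from day 2 to 2 + 10 = day 12.
K waits on J (finishes day 12, plus 1-day gap → day 13), so it starts at day 13 and finishes at 13 + 4 = day 17.
L cannot start until K (finishes day 17); J (finishes day 12, plus 2-day gap → day 14). The controlling bound is day 17, so L finishes at 17 + 6 = day 23.
M has to wait for L (finishes day 23); K (finishes day 17). The latest of these is day 23, so M runs day 23 to 23 + 2 = day 25.
N needs all of M (finishes day 25); K (finishes day 17); L (finishes day 23). That puts its earliest start at day 25; it finishes at 25 + 10 = day 35.
After N (finishes day 35), O can start at day 35 and finishes at day 40.
All tasks are finished once the last one completes. Finish times: J at 12, K at 17, L at 23, M at 25, N at 35, O at 40. The latest is day 40.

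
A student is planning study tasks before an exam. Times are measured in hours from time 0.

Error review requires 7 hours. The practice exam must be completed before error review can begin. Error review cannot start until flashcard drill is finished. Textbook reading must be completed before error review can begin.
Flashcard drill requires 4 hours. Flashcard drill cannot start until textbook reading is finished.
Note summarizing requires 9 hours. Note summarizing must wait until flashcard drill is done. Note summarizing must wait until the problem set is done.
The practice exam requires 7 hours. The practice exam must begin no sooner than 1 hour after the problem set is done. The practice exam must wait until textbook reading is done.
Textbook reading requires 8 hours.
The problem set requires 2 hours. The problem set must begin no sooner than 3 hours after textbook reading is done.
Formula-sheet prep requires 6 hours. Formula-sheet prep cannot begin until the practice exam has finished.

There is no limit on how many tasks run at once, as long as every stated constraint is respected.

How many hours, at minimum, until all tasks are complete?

28

Textbook reading can start immediately at hour 0; it finishes at hour 8.
Flashcard drill waits on textbook reading (finishes hour 8), so it starts at hour 8 and finishes at 8 + 4 = hour 12.
The problem set waits on textbook reading (finishes hour 8, plus 3-hour gap → hour 11), so it starts at hour 11 and finishes at 11 + 2 = hour 13.
Note summarizing cannot start until flashcard drill (finishes hour 12); the problem set (finishes hour 13). The controlling bound is hour 13, so note summarizing finishes at 13 + 9 = hour 22.
For the practice exam: the problem set (finishes hour 13, plus 1-hour gap → hour 14); textbook reading (finishes hour 8). Taking the maximum gives a start of hour 14, and it finishes at 14 + 7 = hour 21.
Formula-sheet prep cannot begin until the practice exam (finishes hour 21). It runs from hour 21 to 21 + 6 = hour 27.
Error review needs all of the practice exam (finishes hour 21); flashcard drill (finishes hour 12); textbook reading (finishes hour 8). That puts its earliest start at hour 21; it finishes at 21 + 7 = hour 28.
All tasks are finished once the last one completes. Finish times: Textbook reading at 8, The problem set at 13, Flashcard drill at 12, The practice exam at 21, Error review at 28, Note summarizing at 22, Formula-sheet prep at 27. The latest is hour 28.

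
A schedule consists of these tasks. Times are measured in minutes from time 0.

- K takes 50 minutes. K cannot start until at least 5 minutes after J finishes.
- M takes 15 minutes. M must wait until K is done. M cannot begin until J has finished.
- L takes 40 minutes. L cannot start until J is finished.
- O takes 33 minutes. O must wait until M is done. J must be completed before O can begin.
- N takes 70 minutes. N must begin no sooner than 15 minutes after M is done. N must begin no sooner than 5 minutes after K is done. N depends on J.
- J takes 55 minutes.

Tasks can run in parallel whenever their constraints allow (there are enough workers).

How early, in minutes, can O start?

J has no prerequisites, so it starts at minute 0 and finishes at minute 55.
K cannot begin until J (finishes minute 55, plus 5-minute gap → minute 60). It runs from minute 60 to 60 + 50 = minute 110.
M cannot start until K (finishes minute 110); J (finishes minute 55). The controlling bound is minute 110, so M finishes at 110 + 15 = minute 125.
O waits on M (finishes minute 125); J (finishes minute 55). The latest of these is minute 125, which is the earliest O can start.

125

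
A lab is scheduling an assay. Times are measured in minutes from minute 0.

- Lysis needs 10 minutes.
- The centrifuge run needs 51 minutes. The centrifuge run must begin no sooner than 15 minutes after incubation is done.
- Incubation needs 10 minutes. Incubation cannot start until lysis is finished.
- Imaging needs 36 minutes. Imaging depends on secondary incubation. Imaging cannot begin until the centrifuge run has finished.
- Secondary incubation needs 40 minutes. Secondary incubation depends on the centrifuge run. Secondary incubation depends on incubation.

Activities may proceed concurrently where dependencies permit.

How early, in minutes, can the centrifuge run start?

35

Lysis can start immediately at minute 0; it finishes at minute 10.
Incubation waits on lysis (finishes minute 10), so it starts at minute 10 and finishes at 10 + 10 = minute 20.
The centrifuge run waits on incubation (finishes minute 20, plus 15-minute gap → minute 35), so the earliest it can start is minute 35.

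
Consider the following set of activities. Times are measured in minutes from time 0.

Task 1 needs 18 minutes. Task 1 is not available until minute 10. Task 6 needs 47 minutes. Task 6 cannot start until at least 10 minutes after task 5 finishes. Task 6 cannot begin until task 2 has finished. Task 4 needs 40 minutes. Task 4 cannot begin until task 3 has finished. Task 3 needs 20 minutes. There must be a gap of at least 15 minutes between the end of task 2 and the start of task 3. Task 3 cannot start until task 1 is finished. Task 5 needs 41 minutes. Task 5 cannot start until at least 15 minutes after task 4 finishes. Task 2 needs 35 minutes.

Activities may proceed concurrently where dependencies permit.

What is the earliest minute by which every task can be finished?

223

Task 2 can start immediately at minute 0; it finishes at minute 35.
After its own release at minute 10, task 1 can start at minute 10 and finishes at minute 28.
For task 3: task 2 (finishes minute 35, plus 15-minute gap → minute 50); task 1 (finishes minute 28). Taking the maximum gives a start of minute 50, and it finishes at 50 + 20 = minute 70.
After task 3 (finishes minute 70), task 4 can start at minute 70 and finishes at minute 110.
Task 5 cannot begin until task 4 (finishes minute 110, plus 15-minute gap → minute 125). It runs from minute 125 to 125 + 41 = minute 166.
For task 6: task 5 (finishes minute 166, plus 10-minute gap → minute 176); task 2 (finishes minute 35). Taking the maximum gives a start of minute 176, and it finishes at 176 + 47 = minute 223.
All tasks are finished once the last one completes. Finish times: Task 1 at 28, Task 2 at 35, Task 3 at 70, Task 4 at 110, Task 5 at 166, Task 6 at 223. The latest is minute 223.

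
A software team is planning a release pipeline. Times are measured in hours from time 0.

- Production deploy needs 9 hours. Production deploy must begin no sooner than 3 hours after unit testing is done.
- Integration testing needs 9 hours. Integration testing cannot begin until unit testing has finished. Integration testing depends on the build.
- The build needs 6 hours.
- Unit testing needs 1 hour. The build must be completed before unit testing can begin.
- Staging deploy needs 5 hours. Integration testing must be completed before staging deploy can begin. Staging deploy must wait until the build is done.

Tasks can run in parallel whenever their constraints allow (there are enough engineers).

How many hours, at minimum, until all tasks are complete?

21

The build can start immediately at hour 0; it finishes at hour 6.
Unit testing waits on the build (finishes hour 6), so it starts at hour 6 and finishes at 6 + 1 = hour 7.
Production deploy waits on unit testing (finishes hour 7, plus 3-hour gap → hour 10), so it starts at hour 10 and finishes at 10 + 9 = hour 19.
Integration testing cannot start until unit testing (finishes hour 7); the build (finishes hour 6). The controlling bound is hour 7, so integration testing finishes at 7 + 9 = hour 16.
Staging deploy cannot start until integration testing (finishes hour 16); the build (finishes hour 6). The controlling bound is hour 16, so staging deploy finishes at 16 + 5 = hour 21.
All tasks are finished once the last one completes. Finish times: The build at 6, Unit testing at 7, Integration testing at 16, Staging deploy at 21, Production deploy at 19. The latest is hour 21.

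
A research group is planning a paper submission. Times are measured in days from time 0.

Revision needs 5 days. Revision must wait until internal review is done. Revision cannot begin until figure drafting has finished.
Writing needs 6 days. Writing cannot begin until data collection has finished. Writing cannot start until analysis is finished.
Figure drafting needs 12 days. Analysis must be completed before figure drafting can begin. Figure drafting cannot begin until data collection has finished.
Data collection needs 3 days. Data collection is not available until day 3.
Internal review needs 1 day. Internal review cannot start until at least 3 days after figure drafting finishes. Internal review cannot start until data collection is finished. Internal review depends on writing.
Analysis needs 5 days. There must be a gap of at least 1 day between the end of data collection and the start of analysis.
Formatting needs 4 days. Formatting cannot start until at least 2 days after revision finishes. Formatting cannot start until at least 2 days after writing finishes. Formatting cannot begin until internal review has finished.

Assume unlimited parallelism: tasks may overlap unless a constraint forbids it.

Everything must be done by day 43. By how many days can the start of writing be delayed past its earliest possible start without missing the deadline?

13

After its own release at day 3, data collection can start at day 3 and finishes at day 6.
After data collection (finishes day 6, plus 1-day gap → day 7), analysis can start at day 7 and finishes at day 12.
Writing has to wait for data collection (finishes day 6); analysis (finishes day 12). The latest of these is day 12, so writing runs day 12 to 12 + 6 = day 18.

Working backward from the deadline:
Formatting must finish by day 43; it takes 4 days, so it must start by 43 − 4 = day 39.
Revision feeds into formatting (must start by day 39, minus 2-day gap → day 37); so revision must finish by day 37 and therefore start by day 32.
For internal review: revision (must start by day 32); formatting (must start by day 39). The most restrictive is day 32; with a 1-day duration, internal review must start by day 31.
Writing must finish in time for internal review (must start by day 31); formatting (must start by day 39, minus 2-day gap → day 37). The tightest is day 31, so writing must start by 31 − 6 = day 25.
So writing can start as early as day 12 and as late as day 25, giving 25 − 12 = 13 days of slack.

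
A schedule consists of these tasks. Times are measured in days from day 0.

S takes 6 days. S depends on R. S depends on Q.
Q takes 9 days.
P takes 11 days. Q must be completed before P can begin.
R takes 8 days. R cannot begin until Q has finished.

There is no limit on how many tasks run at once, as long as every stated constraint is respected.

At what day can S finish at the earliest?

23

Q has no prerequisites, so it starts at day 0 and finishes at day 9.
After Q (finishes day 9), R can start at day 9 and finishes at day 17.
For S: R (finishes day 17); Q (finishes day 9). Taking the maximum gives a start of day 17, and it finishes at 17 + 6 = day 23.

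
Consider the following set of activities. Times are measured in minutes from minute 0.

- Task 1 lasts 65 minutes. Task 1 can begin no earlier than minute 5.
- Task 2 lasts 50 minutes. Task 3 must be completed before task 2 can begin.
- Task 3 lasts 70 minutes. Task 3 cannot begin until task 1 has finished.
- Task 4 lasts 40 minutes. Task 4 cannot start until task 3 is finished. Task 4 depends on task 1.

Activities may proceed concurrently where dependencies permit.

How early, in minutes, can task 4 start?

Task 1 cannot begin until its own release at minute 5. It runs from minute 5 to 5 + 65 = minute 70.
Task 3 waits on task 1 (finishes minute 70), so it starts at minute 70 and finishes at 70 + 70 = minute 140.
Task 4 waits on task 3 (finishes minute 140); task 1 (finishes minute 70). The latest of these is minute 140, which is the earliest task 4 can start.

140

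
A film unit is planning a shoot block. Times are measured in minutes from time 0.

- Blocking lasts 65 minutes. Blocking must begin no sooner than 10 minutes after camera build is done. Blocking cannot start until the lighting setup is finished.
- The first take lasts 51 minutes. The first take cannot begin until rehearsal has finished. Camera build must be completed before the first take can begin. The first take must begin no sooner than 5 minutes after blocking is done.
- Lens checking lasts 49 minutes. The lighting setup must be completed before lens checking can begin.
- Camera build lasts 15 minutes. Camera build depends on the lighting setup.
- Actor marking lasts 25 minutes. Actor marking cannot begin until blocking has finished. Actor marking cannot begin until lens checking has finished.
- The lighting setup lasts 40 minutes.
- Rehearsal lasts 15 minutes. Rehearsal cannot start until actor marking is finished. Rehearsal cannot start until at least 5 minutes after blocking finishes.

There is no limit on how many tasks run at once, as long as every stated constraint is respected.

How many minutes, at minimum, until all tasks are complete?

Nothing blocks the lighting setup, so it runs from minute 0 to minute 40.
Lens checking waits on the lighting setup (finishes minute 40), so it starts at minute 40 and finishes at 40 + 49 = minute 89.
Camera build waits on the lighting setup (finishes minute 40), so it starts at minute 40 and finishes at 40 + 15 = minute 55.
For blocking: camera build (finishes minute 55, plus 10-minute gap → minute 65); the lighting setup (finishes minute 40). Taking the maximum gives a start of minute 65, and it finishes at 65 + 65 = minute 130.
For actor marking: blocking (finishes minute 130); lens checking (finishes minute 89). Taking the maximum gives a start of minute 130, and it finishes at 130 + 25 = minute 155.
Rehearsal cannot start until actor marking (finishes minute 155); blocking (finishes minute 130, plus 5-minute gap → minute 135). The controlling bound is minute 155, so rehearsal finishes at 155 + 15 = minute 170.
The first take cannot start until rehearsal (finishes minute 170); camera build (finishes minute 55); blocking (finishes minute 130, plus 5-minute gap → minute 135). The controlling bound is minute 170, so the first take finishes at 170 + 51 = minute 221.
All tasks are finished once the last one completes. Finish times: The lighting setup at 40, Camera build at 55, Lens checking at 89, Blocking at 130, Actor marking at 155, Rehearsal at 170, The first take at 221. The latest is minute 221.

221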